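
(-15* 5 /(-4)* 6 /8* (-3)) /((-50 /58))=48.94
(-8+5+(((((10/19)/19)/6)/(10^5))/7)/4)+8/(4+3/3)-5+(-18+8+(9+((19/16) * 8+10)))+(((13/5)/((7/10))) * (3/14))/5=52044648007/4245360000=12.26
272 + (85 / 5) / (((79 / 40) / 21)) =452.76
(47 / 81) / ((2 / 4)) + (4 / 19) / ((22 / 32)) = 24830 / 16929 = 1.47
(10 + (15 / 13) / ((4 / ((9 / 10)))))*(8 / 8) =1067 / 104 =10.26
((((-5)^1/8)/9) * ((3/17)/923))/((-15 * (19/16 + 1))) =2/4942665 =0.00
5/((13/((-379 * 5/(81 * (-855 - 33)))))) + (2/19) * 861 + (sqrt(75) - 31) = 5 * sqrt(3) + 1059607537/17766216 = 68.30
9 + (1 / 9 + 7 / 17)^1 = 1457 / 153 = 9.52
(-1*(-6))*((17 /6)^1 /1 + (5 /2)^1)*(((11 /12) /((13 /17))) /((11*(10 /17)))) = 1156 /195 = 5.93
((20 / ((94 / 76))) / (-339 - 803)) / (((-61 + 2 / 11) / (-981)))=-1366860 / 5984651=-0.23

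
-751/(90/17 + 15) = -12767/345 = -37.01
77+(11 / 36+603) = 24491 / 36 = 680.31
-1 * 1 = -1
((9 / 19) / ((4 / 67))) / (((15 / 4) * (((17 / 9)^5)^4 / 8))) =19549526058163541512008 / 386101983631519389628152095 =0.00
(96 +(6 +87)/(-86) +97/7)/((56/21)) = 196449/4816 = 40.79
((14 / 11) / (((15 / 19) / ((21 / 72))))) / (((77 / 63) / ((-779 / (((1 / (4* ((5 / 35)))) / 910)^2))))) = -9805366480 / 121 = -81036086.61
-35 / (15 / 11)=-77 / 3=-25.67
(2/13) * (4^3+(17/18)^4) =6801985/682344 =9.97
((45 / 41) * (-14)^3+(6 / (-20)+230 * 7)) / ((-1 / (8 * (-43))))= -482290.52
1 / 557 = 0.00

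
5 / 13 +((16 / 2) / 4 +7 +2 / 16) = 989 / 104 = 9.51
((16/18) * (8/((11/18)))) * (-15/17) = -1920/187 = -10.27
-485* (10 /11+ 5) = -31525 /11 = -2865.91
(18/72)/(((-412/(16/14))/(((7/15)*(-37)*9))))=111/1030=0.11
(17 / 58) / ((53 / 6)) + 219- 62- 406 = -382662 / 1537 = -248.97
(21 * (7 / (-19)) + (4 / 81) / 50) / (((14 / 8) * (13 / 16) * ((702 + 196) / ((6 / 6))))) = -9524384 / 1572050025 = -0.01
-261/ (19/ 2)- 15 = -807/ 19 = -42.47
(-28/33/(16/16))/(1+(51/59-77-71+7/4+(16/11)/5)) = 33040/5611047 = 0.01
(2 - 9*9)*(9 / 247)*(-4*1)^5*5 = 3640320 / 247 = 14738.14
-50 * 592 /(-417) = 29600 /417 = 70.98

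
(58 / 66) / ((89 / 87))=841 / 979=0.86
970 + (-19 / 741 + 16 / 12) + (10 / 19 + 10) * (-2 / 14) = 1676791 / 1729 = 969.80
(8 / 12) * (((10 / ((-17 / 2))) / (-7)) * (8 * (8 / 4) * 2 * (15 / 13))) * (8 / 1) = 51200 / 1547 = 33.10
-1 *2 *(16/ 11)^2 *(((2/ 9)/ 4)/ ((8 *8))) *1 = -0.00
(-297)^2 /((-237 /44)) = -16376.35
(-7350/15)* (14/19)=-6860/19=-361.05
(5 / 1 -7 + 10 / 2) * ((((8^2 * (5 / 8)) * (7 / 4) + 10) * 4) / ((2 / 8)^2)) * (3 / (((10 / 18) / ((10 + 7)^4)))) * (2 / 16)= 865945728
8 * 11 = 88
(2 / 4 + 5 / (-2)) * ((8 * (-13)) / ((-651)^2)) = 208 / 423801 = 0.00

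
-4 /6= -2 /3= -0.67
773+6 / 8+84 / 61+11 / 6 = 568735 / 732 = 776.96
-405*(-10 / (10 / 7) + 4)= 1215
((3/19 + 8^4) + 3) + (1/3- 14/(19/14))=233083/57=4089.18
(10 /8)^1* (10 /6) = 25 /12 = 2.08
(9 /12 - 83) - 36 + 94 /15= -111.98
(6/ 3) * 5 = 10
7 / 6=1.17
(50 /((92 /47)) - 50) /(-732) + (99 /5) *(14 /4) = 3890991 /56120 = 69.33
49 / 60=0.82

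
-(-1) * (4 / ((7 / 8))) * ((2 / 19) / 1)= 0.48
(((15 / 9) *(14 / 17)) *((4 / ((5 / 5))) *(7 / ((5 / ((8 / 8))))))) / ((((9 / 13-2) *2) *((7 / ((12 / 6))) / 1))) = -728 / 867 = -0.84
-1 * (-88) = 88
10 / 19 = 0.53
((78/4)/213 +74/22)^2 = 29127609/2439844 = 11.94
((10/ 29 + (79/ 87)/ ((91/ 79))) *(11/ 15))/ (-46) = -98681/ 5462730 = -0.02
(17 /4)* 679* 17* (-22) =-2158541 /2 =-1079270.50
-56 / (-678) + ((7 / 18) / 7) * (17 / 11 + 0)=3769 / 22374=0.17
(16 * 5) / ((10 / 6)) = 48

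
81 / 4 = 20.25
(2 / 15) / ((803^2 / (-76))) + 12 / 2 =58032658 / 9672135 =6.00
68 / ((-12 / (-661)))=11237 / 3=3745.67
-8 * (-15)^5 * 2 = 12150000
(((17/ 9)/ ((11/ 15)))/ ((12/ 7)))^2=354025/ 156816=2.26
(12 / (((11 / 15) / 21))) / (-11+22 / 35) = -44100 / 1331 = -33.13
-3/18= -1/6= -0.17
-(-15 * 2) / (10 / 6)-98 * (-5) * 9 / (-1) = -4392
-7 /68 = -0.10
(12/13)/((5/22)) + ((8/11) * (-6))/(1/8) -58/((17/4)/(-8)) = 952088/12155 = 78.33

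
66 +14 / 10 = 337 / 5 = 67.40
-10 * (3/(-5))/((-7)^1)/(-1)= 6/7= 0.86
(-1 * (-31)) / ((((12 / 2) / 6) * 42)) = 31 / 42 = 0.74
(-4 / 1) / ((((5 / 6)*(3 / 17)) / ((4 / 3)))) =-544 / 15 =-36.27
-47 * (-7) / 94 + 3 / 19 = 139 / 38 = 3.66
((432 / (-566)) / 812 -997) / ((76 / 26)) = -744597191 / 2183062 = -341.08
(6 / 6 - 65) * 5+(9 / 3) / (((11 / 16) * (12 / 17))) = -3452 / 11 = -313.82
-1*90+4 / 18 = -808 / 9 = -89.78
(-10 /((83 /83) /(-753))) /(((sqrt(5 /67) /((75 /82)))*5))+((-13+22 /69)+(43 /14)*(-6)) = -15026 /483+11295*sqrt(335) /41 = 5011.14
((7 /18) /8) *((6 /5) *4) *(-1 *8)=-1.87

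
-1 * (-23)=23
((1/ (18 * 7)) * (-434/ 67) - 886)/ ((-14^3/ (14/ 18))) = 76327/ 303912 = 0.25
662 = 662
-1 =-1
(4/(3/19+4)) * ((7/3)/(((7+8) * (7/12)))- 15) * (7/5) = -117572/5925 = -19.84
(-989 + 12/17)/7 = -16801/119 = -141.18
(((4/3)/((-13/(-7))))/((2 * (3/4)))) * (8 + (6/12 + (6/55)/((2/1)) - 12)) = -10612/6435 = -1.65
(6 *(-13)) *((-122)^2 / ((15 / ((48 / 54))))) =-3095872 / 45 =-68797.16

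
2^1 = 2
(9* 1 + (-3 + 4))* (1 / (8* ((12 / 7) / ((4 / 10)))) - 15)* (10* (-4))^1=17965 / 3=5988.33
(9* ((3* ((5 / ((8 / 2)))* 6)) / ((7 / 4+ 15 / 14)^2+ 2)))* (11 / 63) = 9240 / 2603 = 3.55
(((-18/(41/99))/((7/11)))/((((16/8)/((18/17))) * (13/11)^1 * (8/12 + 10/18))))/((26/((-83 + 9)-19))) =73830933/824551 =89.54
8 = 8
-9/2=-4.50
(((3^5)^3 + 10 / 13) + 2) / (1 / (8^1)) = 1492286616 / 13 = 114791278.15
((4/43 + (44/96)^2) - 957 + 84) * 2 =-21614957/12384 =-1745.39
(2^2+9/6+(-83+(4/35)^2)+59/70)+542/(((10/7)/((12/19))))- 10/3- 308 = -10358983/69825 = -148.36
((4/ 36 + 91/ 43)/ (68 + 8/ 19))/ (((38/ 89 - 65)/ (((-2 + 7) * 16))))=-5830568/ 144565785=-0.04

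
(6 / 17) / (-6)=-1 / 17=-0.06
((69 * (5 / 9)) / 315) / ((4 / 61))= 1403 / 756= 1.86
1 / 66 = 0.02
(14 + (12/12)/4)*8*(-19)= -2166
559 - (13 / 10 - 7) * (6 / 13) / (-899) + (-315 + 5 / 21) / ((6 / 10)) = 126617872 / 3681405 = 34.39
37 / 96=0.39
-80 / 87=-0.92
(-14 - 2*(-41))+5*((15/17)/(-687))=264699/3893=67.99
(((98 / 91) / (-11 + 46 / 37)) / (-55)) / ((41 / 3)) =1554 / 10582715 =0.00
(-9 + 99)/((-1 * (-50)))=9/5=1.80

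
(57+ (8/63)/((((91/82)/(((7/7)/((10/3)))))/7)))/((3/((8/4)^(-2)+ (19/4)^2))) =5703709/13104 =435.26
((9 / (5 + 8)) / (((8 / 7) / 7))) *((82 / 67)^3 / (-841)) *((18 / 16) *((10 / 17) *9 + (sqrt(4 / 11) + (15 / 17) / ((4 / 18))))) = -86167446435 / 894401791088 - 273547449 *sqrt(11) / 144682642676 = -0.10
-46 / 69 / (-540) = 1 / 810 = 0.00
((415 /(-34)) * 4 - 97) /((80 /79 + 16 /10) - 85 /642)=-628649610 /10692473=-58.79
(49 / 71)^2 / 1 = 2401 / 5041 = 0.48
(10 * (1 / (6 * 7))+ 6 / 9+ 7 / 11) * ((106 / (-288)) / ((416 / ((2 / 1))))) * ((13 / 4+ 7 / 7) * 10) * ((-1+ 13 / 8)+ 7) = -24457645 / 27675648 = -0.88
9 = 9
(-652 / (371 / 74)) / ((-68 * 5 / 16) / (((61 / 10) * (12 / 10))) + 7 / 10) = 176587680 / 2991373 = 59.03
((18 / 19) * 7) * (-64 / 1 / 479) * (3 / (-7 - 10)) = 24192 / 154717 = 0.16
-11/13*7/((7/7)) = -77/13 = -5.92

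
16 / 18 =8 / 9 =0.89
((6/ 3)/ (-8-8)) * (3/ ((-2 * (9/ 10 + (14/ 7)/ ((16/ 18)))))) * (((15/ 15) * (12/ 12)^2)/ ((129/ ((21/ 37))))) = 5/ 19092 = 0.00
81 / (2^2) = 20.25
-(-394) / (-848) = -197 / 424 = -0.46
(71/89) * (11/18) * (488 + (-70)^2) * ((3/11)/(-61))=-63758/5429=-11.74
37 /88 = 0.42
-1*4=-4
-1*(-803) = 803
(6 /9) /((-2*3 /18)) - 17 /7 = -31 /7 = -4.43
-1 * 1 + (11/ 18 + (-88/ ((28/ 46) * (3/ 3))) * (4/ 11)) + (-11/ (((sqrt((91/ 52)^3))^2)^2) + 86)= 69156533/ 2117682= 32.66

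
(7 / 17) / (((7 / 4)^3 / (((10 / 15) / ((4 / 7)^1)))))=32 / 357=0.09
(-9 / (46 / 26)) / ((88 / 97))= -11349 / 2024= -5.61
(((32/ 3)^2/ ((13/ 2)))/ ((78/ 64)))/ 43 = 65536/ 196209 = 0.33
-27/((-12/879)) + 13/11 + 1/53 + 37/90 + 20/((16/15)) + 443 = 64042568/26235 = 2441.11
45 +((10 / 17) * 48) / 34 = 13245 / 289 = 45.83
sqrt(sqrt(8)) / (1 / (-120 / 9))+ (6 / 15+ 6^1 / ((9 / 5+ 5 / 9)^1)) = -19.48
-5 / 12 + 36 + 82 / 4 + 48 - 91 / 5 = 5153 / 60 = 85.88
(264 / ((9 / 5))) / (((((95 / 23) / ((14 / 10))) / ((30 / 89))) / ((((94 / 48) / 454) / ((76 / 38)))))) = 83237 / 2303142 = 0.04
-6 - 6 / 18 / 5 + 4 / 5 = -79 / 15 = -5.27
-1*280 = -280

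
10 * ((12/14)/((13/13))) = 60/7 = 8.57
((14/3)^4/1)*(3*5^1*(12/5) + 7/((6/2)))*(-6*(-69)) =7526690.37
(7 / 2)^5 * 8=16807 / 4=4201.75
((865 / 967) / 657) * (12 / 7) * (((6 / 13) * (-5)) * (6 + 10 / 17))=-0.04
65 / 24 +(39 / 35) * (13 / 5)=23543 / 4200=5.61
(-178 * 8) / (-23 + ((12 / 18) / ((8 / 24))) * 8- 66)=1424 / 73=19.51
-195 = -195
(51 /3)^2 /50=5.78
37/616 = 0.06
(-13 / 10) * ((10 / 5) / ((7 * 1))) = -13 / 35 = -0.37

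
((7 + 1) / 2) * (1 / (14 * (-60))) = -1 / 210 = -0.00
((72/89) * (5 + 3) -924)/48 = -6805/356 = -19.12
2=2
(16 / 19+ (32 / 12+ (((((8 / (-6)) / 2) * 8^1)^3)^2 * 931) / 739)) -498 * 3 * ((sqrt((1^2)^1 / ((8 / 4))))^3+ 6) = 205053580228 / 10235889 -747 * sqrt(2) / 2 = 19504.60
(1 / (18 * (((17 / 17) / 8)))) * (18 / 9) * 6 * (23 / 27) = 368 / 81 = 4.54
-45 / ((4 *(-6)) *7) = 15 / 56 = 0.27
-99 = -99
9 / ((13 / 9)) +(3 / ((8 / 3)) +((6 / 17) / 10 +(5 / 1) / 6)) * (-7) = -204857 / 26520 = -7.72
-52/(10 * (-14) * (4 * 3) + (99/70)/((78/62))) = 47320/1527777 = 0.03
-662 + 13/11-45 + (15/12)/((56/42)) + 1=-123883/176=-703.88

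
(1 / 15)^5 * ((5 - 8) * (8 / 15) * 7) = -56 / 3796875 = -0.00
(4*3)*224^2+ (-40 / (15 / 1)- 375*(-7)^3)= 2192203 / 3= 730734.33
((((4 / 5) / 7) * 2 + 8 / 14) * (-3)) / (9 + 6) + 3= 71 / 25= 2.84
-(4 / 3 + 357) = -1075 / 3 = -358.33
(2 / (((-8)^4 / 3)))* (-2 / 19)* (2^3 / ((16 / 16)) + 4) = -9 / 4864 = -0.00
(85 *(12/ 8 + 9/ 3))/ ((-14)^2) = 765/ 392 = 1.95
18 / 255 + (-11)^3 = -113129 / 85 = -1330.93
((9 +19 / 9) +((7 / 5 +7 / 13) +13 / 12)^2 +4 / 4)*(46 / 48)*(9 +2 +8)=5647722013 / 14601600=386.79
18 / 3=6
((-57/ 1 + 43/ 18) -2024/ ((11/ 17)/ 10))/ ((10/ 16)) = -2256092/ 45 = -50135.38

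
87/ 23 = 3.78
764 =764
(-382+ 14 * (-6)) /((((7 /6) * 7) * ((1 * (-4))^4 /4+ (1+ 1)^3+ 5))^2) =-16776 /14235529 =-0.00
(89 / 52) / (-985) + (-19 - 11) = -30.00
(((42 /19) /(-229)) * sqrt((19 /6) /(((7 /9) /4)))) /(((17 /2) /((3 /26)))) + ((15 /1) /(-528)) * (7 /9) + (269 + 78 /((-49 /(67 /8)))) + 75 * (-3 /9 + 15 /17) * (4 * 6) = 1641266897 /1319472 - 18 * sqrt(798) /961571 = 1243.88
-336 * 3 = -1008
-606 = -606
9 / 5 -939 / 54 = -1403 / 90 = -15.59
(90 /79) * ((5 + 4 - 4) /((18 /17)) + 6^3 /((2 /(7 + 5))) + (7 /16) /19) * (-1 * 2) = -17794195 /6004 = -2963.72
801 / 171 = 89 / 19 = 4.68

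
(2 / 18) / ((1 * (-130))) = -1 / 1170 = -0.00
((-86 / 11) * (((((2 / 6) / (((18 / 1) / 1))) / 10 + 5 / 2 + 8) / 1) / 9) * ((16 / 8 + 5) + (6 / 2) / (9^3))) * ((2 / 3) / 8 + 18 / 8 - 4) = 207518903 / 1948617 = 106.50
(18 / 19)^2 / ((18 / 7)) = 126 / 361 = 0.35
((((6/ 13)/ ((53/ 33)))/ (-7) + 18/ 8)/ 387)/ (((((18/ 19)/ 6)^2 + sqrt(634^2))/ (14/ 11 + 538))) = 2534943805/ 522145981357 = 0.00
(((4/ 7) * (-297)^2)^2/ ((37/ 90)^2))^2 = 1016861015430884637567797760000/ 4499860561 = 225976116736583615566.79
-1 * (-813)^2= -660969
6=6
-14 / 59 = -0.24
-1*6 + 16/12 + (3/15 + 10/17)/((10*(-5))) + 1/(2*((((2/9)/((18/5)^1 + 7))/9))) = 5354173/25500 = 209.97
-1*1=-1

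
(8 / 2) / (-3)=-4 / 3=-1.33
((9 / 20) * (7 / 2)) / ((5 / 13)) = 819 / 200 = 4.10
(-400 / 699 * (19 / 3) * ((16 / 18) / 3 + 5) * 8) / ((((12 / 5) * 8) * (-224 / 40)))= 1698125 / 1188999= 1.43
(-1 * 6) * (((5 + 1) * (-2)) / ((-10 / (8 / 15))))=-96 / 25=-3.84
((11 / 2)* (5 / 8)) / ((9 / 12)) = 55 / 12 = 4.58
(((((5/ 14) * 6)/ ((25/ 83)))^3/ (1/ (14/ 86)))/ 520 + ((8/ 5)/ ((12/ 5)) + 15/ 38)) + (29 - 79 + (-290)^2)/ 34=328221248755781/ 132709395000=2473.23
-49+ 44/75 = -3631/75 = -48.41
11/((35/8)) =88/35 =2.51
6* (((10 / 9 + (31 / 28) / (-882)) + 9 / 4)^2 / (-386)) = -6884850625 / 39236412096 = -0.18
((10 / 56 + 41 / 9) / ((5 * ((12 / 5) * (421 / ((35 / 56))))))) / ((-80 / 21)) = -1193 / 7759872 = -0.00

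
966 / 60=161 / 10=16.10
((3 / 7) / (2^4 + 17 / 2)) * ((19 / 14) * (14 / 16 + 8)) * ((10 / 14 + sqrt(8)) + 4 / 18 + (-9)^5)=-1254579443 / 100842 + 4047 * sqrt(2) / 9604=-12440.44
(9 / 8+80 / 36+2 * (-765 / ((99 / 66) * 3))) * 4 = -24239 / 18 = -1346.61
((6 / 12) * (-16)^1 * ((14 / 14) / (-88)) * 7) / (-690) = -7 / 7590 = -0.00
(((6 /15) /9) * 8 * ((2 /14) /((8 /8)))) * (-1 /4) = -4 /315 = -0.01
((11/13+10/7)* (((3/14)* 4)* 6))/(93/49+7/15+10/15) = 27945/7241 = 3.86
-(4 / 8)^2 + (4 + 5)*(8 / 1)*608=175103 / 4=43775.75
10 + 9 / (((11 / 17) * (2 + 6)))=1033 / 88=11.74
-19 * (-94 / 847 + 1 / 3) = -10735 / 2541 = -4.22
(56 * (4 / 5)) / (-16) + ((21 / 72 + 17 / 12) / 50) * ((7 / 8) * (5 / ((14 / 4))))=-2.76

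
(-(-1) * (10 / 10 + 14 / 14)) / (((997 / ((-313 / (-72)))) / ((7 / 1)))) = 0.06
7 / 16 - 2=-25 / 16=-1.56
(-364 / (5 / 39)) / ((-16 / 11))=39039 / 20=1951.95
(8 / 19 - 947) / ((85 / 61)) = -219417 / 323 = -679.31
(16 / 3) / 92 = 4 / 69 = 0.06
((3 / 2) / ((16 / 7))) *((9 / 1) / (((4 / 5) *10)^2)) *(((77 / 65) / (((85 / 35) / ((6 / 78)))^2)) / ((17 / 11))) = 7844067 / 110529136640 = 0.00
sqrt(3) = 1.73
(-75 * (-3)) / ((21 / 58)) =4350 / 7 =621.43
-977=-977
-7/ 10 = -0.70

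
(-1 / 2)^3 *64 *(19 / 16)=-19 / 2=-9.50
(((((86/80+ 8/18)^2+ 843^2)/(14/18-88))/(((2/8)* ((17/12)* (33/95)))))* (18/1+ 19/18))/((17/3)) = -600218369421853/2695156200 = -222702.63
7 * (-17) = -119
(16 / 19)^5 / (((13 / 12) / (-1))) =-12582912 / 32189287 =-0.39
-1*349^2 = -121801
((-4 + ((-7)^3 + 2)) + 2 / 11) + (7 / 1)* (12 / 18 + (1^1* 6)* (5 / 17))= -183895 / 561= -327.80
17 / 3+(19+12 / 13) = 998 / 39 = 25.59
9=9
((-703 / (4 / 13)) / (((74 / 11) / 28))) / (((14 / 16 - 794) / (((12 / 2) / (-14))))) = -10868 / 2115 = -5.14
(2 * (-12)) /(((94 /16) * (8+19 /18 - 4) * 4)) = -864 /4277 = -0.20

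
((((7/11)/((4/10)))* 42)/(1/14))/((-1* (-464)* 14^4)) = 15/285824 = 0.00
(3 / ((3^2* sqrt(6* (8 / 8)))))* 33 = 11* sqrt(6) / 6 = 4.49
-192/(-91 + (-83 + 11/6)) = 1152/1033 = 1.12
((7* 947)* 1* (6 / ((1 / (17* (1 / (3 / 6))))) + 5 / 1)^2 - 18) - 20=289561311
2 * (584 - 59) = 1050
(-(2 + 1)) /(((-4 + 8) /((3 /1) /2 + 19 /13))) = -231 /104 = -2.22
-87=-87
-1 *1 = -1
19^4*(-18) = -2345778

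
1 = 1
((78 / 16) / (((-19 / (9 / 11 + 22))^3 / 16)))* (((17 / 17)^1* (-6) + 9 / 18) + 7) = -1850150367 / 9129329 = -202.66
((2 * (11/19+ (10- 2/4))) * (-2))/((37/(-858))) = 657228/703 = 934.89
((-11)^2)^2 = 14641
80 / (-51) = -80 / 51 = -1.57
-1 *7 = -7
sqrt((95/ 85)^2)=19/ 17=1.12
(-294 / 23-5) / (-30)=409 / 690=0.59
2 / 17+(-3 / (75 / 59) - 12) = -6053 / 425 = -14.24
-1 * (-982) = 982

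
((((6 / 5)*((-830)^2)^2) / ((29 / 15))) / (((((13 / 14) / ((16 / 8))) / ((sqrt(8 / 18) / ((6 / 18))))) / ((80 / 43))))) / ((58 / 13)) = 19135195027200000 / 36163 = 529137378735.17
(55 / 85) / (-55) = -1 / 85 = -0.01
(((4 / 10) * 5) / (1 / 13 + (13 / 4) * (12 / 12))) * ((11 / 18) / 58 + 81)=2198950 / 45153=48.70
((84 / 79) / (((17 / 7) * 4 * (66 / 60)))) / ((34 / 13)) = 9555 / 251141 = 0.04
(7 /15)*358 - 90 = 1156 /15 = 77.07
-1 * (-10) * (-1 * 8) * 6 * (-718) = 344640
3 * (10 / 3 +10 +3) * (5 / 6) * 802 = 98245 / 3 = 32748.33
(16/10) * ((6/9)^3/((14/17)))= 544/945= 0.58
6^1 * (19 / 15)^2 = 722 / 75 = 9.63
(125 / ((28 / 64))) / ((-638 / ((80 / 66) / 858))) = -20000 / 31612581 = -0.00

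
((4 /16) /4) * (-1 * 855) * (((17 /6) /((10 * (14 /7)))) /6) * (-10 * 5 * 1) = 8075 /128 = 63.09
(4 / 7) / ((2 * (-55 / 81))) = -162 / 385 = -0.42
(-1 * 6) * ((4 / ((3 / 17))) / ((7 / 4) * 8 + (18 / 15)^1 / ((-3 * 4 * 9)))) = -12240 / 1259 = -9.72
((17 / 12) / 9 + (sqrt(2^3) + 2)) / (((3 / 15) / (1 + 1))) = 1165 / 54 + 20 * sqrt(2) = 49.86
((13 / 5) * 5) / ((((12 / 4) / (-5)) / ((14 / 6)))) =-50.56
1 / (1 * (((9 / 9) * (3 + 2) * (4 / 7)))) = 7 / 20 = 0.35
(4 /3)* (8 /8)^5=4 /3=1.33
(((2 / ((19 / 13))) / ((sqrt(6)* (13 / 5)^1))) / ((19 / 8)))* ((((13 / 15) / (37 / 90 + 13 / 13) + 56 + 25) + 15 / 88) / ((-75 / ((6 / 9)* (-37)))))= 4509190* sqrt(6) / 4538853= 2.43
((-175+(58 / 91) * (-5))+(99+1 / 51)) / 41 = -1.93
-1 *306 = -306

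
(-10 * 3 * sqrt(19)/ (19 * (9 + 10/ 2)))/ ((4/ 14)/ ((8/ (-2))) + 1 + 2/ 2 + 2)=-6 * sqrt(19)/ 209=-0.13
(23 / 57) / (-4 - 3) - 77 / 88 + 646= 2059055 / 3192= 645.07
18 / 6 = 3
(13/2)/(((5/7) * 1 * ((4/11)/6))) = 3003/20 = 150.15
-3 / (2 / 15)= -45 / 2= -22.50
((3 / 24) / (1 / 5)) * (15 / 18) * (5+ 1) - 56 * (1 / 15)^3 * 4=82583 / 27000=3.06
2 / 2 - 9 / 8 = -1 / 8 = -0.12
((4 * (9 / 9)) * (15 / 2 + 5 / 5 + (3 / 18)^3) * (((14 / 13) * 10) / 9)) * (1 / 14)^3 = 9185 / 619164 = 0.01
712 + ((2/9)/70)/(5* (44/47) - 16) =119316913/167580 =712.00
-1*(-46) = 46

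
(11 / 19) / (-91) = -11 / 1729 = -0.01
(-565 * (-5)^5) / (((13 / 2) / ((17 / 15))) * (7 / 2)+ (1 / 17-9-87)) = -120062500 / 5159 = -23272.44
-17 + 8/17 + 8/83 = -23187/1411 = -16.43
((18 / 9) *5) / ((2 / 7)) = 35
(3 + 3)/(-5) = -6/5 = -1.20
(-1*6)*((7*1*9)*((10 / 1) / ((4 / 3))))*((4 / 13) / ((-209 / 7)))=79380 / 2717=29.22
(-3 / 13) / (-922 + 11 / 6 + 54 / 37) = 666 / 2651389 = 0.00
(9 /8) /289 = 9 /2312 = 0.00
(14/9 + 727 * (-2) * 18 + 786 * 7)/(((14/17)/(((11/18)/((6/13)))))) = -56525612/1701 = -33230.81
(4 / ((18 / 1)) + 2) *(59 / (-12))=-295 / 27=-10.93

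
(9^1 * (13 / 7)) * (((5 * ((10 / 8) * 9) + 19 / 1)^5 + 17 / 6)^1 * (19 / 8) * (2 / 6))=1830841240162129 / 57344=31927337474.93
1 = 1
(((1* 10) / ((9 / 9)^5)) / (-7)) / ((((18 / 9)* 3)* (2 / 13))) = -65 / 42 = -1.55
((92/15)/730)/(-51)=-46/279225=-0.00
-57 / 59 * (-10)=570 / 59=9.66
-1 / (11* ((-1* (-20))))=-1 / 220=-0.00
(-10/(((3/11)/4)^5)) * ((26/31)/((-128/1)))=334986080/7533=44469.15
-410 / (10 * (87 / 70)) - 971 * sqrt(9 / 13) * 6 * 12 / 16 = -26217 * sqrt(13) / 26 - 2870 / 87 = -3668.63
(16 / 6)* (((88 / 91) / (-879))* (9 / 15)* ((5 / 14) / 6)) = -176 / 1679769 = -0.00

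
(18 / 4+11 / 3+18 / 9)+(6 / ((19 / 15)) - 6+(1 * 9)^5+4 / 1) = 6733057 / 114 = 59061.90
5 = 5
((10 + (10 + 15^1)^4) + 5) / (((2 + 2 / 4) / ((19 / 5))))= 2968864 / 5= 593772.80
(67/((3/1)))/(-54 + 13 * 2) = -0.80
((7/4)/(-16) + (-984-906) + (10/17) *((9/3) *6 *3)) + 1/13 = -26283339/14144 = -1858.27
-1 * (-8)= 8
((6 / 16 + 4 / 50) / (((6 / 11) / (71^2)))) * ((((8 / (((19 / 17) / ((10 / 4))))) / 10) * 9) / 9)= 85782697 / 11400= 7524.80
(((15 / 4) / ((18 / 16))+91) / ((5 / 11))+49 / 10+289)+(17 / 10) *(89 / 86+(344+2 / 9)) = 8423987 / 7740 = 1088.37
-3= -3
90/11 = 8.18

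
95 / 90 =19 / 18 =1.06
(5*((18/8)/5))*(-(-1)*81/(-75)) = -243/100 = -2.43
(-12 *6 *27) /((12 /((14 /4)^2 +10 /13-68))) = 231579 /26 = 8906.88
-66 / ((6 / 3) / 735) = -24255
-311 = -311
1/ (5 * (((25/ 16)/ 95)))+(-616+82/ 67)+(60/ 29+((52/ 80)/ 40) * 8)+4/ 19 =-2215782807/ 3691700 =-600.21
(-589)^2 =346921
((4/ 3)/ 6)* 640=1280/ 9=142.22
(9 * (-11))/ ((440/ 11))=-99/ 40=-2.48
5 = 5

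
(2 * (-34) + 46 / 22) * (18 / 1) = -13050 / 11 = -1186.36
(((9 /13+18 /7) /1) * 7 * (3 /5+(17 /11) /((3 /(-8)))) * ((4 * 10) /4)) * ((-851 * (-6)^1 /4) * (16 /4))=-53398548 /13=-4107580.62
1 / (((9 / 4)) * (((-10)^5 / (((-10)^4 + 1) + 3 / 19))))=-95011 / 2137500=-0.04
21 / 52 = 0.40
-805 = -805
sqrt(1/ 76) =sqrt(19)/ 38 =0.11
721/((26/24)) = 8652/13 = 665.54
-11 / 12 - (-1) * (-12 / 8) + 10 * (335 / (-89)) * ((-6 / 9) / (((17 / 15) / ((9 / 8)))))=408373 / 18156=22.49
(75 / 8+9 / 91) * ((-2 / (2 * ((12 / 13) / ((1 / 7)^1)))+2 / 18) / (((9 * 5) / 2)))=-25289 / 1375920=-0.02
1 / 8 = 0.12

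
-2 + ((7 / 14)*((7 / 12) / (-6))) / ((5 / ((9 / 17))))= -2727 / 1360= -2.01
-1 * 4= -4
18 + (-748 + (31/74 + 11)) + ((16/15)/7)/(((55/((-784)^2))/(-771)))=-26733543829/20350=-1313687.66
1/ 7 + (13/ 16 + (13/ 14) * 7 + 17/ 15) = 14429/ 1680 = 8.59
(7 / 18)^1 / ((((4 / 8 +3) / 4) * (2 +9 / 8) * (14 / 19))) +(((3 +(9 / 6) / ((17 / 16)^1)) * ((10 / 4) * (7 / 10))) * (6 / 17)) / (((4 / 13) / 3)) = 97447223 / 3641400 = 26.76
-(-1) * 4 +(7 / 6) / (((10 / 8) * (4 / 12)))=34 / 5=6.80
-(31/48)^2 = -961/2304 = -0.42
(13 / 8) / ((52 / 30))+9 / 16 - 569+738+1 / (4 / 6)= 172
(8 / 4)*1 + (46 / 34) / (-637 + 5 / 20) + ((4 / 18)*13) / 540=23419163 / 11690730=2.00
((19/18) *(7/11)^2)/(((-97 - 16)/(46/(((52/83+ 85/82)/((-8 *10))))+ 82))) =229120259/28426167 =8.06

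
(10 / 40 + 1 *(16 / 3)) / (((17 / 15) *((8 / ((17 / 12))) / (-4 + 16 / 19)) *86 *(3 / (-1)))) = 1675 / 156864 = 0.01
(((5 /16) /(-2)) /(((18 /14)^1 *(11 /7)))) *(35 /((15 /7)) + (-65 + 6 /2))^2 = -4598405 /28512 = -161.28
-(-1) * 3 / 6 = 1 / 2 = 0.50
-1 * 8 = -8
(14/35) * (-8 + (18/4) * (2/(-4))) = -41/10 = -4.10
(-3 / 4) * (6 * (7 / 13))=-63 / 26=-2.42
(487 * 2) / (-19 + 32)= 974 / 13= 74.92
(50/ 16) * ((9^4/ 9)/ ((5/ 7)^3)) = 250047/ 40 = 6251.18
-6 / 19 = -0.32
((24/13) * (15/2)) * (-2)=-360/13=-27.69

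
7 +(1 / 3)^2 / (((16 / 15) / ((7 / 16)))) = 5411 / 768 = 7.05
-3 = -3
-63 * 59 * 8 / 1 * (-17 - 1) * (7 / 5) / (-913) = -3746736 / 4565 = -820.75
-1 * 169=-169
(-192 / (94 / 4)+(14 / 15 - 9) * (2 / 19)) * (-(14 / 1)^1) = 1691396 / 13395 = 126.27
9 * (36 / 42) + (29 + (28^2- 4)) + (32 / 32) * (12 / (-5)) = 28501 / 35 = 814.31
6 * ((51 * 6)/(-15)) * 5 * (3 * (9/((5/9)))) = -148716/5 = -29743.20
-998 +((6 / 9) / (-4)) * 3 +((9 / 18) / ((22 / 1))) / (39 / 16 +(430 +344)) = -272896033 / 273306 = -998.50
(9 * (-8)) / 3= -24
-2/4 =-1/2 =-0.50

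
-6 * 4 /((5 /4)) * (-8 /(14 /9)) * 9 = 31104 /35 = 888.69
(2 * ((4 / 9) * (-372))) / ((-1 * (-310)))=-16 / 15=-1.07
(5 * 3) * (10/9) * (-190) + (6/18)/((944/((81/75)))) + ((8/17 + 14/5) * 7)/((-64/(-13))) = -7611604717/2407200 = -3162.02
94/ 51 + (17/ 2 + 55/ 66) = 190/ 17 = 11.18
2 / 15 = 0.13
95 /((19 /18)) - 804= -714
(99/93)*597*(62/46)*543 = 10697643/23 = 465114.91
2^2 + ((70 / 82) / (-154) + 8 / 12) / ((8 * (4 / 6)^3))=4.28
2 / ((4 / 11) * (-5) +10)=11 / 45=0.24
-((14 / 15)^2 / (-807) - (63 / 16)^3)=45403086841 / 743731200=61.05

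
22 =22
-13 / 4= -3.25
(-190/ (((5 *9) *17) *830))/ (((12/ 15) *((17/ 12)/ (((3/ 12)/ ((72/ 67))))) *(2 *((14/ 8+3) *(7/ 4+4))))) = -67/ 59583708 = -0.00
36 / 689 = 0.05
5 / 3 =1.67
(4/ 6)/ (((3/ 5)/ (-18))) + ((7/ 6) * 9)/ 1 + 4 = -11/ 2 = -5.50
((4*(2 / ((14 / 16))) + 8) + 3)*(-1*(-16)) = 2256 / 7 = 322.29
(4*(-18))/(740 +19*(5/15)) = -216/2239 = -0.10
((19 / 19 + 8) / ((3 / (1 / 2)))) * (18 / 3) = 9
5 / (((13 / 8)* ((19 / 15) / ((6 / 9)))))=400 / 247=1.62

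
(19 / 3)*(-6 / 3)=-38 / 3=-12.67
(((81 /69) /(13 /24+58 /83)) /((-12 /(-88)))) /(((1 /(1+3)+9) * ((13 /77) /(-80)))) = -1388344320 /3905239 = -355.51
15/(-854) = -15/854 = -0.02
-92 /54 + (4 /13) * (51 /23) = -8246 /8073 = -1.02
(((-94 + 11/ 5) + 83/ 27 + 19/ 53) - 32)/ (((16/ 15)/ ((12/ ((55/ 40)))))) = -1722458/ 1749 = -984.82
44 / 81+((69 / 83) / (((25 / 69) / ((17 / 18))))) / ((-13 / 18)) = -5368997 / 2184975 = -2.46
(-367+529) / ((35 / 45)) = 1458 / 7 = 208.29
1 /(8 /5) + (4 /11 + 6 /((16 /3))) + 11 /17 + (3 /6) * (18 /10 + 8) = 28651 /3740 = 7.66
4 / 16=1 / 4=0.25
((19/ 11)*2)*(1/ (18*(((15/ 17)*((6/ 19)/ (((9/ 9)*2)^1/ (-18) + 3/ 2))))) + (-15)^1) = -1631435/ 32076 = -50.86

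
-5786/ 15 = -385.73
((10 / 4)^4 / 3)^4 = 152587890625 / 5308416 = 28744.52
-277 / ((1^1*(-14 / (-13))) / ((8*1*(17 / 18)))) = -1943.40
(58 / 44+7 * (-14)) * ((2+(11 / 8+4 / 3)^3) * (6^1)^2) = -214311557 / 2816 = -76104.96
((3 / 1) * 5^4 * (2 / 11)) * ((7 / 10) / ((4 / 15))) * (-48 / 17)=-472500 / 187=-2526.74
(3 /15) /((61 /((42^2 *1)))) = 1764 /305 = 5.78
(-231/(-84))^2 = 121/16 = 7.56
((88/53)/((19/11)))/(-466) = -484/234631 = -0.00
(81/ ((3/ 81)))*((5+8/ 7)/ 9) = 1492.71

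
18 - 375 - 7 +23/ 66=-24001/ 66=-363.65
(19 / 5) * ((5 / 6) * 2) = 19 / 3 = 6.33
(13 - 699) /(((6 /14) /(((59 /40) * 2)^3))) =-493114979 /12000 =-41092.91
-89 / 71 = -1.25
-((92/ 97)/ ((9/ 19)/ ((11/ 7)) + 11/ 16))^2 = -94647291904/ 102899166841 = -0.92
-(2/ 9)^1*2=-4/ 9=-0.44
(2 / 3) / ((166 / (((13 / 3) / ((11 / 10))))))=130 / 8217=0.02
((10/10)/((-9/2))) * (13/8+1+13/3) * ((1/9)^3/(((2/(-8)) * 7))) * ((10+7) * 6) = 5678/45927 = 0.12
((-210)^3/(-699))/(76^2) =2.29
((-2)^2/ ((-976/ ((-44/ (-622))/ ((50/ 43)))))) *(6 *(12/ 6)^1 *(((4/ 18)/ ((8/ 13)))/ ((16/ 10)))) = -6149/ 9106080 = -0.00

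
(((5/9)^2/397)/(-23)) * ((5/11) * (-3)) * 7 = 875/2711907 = 0.00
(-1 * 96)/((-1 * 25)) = 96/25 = 3.84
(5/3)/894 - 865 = -2319925/2682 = -865.00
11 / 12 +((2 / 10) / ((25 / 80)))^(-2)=2579 / 768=3.36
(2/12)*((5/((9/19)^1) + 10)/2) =185/108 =1.71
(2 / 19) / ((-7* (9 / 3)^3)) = -2 / 3591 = -0.00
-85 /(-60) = 17 /12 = 1.42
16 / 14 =8 / 7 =1.14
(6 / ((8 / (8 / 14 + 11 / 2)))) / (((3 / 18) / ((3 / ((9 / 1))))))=255 / 28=9.11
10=10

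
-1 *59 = -59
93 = 93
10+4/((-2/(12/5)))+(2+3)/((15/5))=103/15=6.87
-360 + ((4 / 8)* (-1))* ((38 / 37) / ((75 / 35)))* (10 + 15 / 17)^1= -18493 / 51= -362.61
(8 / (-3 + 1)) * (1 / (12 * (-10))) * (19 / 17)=19 / 510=0.04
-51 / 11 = -4.64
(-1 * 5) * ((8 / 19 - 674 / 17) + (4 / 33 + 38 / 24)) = 2666275 / 14212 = 187.61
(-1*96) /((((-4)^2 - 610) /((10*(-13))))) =-2080 /99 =-21.01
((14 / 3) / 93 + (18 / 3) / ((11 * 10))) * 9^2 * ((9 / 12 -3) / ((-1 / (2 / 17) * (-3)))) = -43389 / 57970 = -0.75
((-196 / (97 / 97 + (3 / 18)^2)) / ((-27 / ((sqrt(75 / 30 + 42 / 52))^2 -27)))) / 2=-120736 / 1443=-83.67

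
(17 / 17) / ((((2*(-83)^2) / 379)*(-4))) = -379 / 55112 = -0.01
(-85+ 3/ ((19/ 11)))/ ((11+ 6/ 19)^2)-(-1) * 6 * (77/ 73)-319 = -1057279859/ 3374425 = -313.32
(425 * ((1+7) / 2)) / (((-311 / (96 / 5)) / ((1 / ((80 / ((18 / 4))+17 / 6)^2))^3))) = -0.00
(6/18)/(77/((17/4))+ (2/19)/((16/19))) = 136/7443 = 0.02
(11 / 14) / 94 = 11 / 1316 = 0.01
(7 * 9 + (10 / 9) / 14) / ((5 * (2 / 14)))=3974 / 45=88.31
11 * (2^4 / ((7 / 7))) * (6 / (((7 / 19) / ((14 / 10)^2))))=5617.92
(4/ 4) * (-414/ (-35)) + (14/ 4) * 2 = 659/ 35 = 18.83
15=15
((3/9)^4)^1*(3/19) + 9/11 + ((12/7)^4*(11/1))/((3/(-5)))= -2134131052/13548843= -157.51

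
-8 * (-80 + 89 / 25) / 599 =15288 / 14975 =1.02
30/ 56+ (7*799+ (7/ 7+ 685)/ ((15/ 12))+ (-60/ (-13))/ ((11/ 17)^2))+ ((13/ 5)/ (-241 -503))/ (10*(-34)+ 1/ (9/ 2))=4671275807999/ 759142384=6153.36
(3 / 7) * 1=3 / 7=0.43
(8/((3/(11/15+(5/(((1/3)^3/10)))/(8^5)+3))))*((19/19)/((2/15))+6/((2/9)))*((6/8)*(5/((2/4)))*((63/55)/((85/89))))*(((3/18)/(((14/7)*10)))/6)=13291995941/3063808000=4.34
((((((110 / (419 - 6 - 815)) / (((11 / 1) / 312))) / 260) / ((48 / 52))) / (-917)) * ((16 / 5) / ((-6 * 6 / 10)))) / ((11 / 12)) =-208 / 6082461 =-0.00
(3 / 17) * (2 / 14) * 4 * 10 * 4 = 480 / 119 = 4.03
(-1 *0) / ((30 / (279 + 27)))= 0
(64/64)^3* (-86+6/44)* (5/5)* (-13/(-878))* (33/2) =-73671/3512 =-20.98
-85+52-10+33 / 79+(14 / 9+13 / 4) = -107437 / 2844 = -37.78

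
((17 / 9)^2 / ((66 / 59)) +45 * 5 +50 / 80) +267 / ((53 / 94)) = 702.36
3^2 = 9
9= 9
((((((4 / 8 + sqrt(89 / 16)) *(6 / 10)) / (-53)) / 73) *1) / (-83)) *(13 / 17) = 0.00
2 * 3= 6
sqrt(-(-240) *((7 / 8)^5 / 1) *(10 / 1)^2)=245 *sqrt(210) / 32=110.95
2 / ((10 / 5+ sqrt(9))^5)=2 / 3125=0.00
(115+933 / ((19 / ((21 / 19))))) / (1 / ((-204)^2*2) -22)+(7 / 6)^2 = -150710697049 / 23797014588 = -6.33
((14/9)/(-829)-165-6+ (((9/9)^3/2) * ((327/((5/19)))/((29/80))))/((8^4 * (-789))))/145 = -4982220797011/4224630689280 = -1.18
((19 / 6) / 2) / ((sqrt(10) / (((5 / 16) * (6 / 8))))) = 19 * sqrt(10) / 512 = 0.12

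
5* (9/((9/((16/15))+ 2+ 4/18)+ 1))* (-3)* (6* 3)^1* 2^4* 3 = -16796160/1679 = -10003.67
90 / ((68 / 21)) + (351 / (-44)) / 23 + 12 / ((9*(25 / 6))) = 11942707 / 430100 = 27.77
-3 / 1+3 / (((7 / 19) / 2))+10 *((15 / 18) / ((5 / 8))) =559 / 21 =26.62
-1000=-1000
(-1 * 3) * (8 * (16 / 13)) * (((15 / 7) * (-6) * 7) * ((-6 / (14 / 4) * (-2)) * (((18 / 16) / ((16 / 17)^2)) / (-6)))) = -351135 / 182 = -1929.31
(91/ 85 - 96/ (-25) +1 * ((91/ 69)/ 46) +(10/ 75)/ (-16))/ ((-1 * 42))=-26606287/ 226623600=-0.12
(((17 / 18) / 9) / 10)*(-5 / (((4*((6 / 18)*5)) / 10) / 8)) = -17 / 27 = -0.63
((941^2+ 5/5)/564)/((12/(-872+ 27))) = -374116145/3384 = -110554.42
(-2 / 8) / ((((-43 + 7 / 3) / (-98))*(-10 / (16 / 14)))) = 21 / 305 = 0.07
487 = 487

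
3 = 3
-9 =-9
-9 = -9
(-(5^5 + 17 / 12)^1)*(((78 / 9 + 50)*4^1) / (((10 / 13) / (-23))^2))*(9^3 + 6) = -7231347575452 / 15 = -482089838363.47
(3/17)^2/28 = 9/8092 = 0.00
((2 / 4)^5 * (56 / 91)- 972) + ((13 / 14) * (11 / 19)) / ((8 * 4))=-107553645 / 110656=-971.96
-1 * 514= -514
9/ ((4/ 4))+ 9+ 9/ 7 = 19.29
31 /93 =1 /3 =0.33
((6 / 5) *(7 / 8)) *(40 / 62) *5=105 / 31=3.39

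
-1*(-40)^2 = -1600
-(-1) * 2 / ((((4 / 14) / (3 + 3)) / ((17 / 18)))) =119 / 3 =39.67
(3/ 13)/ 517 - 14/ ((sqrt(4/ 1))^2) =-47041/ 13442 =-3.50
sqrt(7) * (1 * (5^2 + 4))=29 * sqrt(7)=76.73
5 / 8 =0.62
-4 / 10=-2 / 5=-0.40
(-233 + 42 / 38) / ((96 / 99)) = -72699 / 304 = -239.14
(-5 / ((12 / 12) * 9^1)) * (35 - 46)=55 / 9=6.11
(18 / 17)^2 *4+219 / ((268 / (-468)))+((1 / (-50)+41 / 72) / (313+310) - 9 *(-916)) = 170800853489807 / 21713668200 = 7866.05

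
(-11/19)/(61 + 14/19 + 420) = -11/9153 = -0.00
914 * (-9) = -8226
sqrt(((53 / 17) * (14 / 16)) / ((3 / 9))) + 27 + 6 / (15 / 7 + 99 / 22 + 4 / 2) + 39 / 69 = sqrt(37842) / 68 + 78646 / 2783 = 31.12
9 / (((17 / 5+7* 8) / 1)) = 5 / 33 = 0.15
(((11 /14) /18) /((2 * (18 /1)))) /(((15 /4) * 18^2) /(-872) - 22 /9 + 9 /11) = -13189 /32845302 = -0.00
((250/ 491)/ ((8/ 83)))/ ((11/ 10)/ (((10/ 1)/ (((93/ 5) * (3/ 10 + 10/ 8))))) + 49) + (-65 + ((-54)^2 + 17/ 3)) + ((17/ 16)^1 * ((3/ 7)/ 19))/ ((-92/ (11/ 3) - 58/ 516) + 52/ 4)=80898563167926873839/ 28318232705824488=2856.77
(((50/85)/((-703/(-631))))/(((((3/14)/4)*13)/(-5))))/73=-0.05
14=14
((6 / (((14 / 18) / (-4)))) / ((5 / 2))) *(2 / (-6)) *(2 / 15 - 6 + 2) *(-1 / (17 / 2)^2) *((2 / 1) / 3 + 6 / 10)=70528 / 252875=0.28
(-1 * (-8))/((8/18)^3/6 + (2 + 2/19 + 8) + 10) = 166212/418021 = 0.40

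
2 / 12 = 1 / 6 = 0.17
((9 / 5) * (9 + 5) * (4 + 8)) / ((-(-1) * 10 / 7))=211.68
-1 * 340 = -340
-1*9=-9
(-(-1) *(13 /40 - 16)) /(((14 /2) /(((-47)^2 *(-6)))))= 4155129 /140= 29679.49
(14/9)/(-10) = -7/45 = -0.16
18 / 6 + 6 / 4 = 4.50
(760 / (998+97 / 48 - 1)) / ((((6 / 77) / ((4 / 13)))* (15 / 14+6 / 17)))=445688320 / 211328871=2.11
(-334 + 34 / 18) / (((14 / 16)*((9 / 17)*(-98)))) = 4148 / 567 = 7.32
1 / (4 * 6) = 1 / 24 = 0.04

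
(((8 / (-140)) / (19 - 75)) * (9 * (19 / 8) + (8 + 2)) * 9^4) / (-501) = -548937 / 1309280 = -0.42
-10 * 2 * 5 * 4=-400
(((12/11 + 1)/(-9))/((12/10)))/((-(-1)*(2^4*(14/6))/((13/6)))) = -0.01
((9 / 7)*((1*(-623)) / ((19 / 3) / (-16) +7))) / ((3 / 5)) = -64080 / 317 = -202.15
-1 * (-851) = 851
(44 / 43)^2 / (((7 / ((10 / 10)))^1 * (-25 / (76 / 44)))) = -3344 / 323575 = -0.01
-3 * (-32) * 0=0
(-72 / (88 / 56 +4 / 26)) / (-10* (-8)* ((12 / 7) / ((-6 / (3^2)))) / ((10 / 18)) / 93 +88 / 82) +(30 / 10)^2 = 23713983 / 1015633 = 23.35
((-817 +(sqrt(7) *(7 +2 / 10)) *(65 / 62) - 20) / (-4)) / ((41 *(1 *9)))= 93 / 164 - 13 *sqrt(7) / 2542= 0.55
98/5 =19.60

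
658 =658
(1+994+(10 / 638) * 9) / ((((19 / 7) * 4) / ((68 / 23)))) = 37776550 / 139403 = 270.99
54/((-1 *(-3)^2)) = -6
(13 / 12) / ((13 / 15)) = 5 / 4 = 1.25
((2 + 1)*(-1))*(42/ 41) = -126/ 41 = -3.07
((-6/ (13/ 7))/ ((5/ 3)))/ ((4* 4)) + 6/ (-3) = -1103/ 520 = -2.12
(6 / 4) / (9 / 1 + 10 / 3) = 9 / 74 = 0.12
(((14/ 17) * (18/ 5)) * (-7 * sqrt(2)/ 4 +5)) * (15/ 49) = 2.29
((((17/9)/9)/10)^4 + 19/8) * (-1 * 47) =-48050906241737/430467210000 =-111.63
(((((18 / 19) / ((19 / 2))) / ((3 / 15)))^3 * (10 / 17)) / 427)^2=3401222400000000 / 116626382308861665932041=0.00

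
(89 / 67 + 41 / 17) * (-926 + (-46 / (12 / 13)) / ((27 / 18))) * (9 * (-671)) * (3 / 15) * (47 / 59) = 231964600692 / 67201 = 3451802.81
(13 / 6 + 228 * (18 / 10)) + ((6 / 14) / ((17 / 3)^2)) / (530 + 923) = 36381189773 / 88182570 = 412.57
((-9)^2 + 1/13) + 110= 2484/13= 191.08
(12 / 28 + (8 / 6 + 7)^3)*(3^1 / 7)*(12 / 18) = 218912 / 1323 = 165.47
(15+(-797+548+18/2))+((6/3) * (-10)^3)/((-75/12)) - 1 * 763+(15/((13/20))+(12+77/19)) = -628.87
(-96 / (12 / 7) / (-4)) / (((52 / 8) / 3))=84 / 13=6.46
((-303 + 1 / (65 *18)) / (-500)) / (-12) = -354509 / 7020000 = -0.05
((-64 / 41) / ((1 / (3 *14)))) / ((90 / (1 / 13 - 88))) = 170688 / 2665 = 64.05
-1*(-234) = 234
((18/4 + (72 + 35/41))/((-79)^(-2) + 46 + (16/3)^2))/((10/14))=1.45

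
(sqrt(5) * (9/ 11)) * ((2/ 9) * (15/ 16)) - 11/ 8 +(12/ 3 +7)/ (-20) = -77/ 40 +15 * sqrt(5)/ 88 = -1.54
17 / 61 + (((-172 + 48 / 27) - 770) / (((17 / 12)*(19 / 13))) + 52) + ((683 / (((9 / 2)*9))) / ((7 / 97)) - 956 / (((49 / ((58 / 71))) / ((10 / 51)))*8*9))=-933762621947 / 5552285697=-168.18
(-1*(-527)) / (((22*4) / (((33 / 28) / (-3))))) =-527 / 224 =-2.35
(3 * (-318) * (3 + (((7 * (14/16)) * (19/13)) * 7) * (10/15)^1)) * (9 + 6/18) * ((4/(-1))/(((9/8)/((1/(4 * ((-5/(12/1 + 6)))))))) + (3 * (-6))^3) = 2323839435.08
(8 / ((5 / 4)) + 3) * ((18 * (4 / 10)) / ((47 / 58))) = 83.52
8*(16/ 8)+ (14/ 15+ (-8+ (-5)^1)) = 3.93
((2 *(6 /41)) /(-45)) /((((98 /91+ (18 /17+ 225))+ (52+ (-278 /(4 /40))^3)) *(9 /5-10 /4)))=-1768 /4088178098397771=-0.00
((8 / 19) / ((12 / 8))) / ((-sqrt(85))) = -16 * sqrt(85) / 4845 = -0.03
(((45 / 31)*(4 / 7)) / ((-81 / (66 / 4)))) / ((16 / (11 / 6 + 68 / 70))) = -209 / 7056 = -0.03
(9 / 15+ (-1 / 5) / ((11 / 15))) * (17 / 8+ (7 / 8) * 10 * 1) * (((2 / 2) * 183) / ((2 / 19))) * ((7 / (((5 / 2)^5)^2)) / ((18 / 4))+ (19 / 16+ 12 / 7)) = 8641204207933743 / 481250000000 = 17955.75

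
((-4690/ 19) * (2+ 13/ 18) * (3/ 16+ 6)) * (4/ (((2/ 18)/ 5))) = -56877975/ 76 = -748394.41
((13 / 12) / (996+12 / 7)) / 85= 91 / 7123680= 0.00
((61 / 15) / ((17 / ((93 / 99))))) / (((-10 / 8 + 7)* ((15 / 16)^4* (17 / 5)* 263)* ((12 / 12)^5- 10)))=-495714304 / 78854079706875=-0.00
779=779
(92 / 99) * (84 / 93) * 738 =211232 / 341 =619.45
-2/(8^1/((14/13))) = -7/26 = -0.27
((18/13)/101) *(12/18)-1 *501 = -657801/1313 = -500.99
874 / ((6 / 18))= 2622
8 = 8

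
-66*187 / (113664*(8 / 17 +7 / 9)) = -314721 / 3618304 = -0.09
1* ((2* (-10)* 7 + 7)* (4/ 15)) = -532/ 15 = -35.47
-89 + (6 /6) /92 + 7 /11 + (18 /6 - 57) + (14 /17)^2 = -41435277 /292468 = -141.67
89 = 89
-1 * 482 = -482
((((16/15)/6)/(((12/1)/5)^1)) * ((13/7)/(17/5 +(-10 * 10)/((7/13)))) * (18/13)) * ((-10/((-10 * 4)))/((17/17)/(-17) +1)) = -0.00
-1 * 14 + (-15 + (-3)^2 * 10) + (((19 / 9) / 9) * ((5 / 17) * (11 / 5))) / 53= 4452050 / 72981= 61.00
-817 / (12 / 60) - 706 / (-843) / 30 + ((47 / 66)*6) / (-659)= -374443861843 / 91663605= -4084.98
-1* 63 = -63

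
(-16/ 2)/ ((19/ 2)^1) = -16/ 19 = -0.84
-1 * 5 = -5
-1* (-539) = 539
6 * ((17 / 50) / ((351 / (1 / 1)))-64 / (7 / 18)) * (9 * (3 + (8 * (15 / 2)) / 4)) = -363914658 / 2275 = -159962.49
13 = 13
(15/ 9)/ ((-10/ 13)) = -2.17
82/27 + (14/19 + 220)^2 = 48727.79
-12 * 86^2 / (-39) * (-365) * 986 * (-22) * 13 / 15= 46846737344 / 3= 15615579114.67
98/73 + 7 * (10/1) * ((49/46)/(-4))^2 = 7793499/1235744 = 6.31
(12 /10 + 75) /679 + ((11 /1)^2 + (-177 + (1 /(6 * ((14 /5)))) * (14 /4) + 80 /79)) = -54.67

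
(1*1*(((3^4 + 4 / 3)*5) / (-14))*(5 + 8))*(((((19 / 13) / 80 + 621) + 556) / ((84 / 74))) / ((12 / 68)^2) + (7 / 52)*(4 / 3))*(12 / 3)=-359230245361 / 7056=-50911315.95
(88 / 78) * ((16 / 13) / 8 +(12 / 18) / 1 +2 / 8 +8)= 15565 / 1521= 10.23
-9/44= -0.20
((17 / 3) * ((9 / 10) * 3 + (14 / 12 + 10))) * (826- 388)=516256 / 15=34417.07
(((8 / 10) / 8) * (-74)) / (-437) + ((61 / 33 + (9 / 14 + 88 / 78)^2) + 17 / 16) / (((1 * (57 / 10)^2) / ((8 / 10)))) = 50800368838 / 306313072065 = 0.17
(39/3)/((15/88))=1144/15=76.27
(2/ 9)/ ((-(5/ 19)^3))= -13718/ 1125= -12.19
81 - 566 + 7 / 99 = -48008 / 99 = -484.93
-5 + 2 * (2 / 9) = -4.56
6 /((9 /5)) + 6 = 9.33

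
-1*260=-260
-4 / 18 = -2 / 9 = -0.22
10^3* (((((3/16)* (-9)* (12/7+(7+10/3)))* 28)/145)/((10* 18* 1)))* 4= -2530/29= -87.24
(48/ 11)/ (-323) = -48/ 3553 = -0.01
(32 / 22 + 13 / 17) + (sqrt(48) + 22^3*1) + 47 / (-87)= 4*sqrt(3) + 173259628 / 16269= 10656.61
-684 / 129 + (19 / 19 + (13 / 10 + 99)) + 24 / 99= 1365647 / 14190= 96.24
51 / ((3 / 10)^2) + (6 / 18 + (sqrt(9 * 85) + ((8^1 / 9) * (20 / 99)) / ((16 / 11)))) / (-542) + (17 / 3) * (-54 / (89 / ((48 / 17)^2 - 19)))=40158537551 / 66423726 - 3 * sqrt(85) / 542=604.53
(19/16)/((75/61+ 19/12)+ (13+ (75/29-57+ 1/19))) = -1915827/62191084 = -0.03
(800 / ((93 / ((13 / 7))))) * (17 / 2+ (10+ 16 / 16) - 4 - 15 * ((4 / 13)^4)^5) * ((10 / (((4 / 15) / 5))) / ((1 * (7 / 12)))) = 176746163096495830130865300000 / 2220656921080302642118363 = 79591.84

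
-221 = -221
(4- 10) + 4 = -2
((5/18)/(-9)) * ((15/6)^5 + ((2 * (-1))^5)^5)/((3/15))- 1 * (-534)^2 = 25365218771/5184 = 4892982.02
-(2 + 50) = -52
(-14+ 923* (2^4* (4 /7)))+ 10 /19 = 1120576 /133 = 8425.38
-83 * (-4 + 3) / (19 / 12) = 996 / 19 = 52.42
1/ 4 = 0.25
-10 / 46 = -5 / 23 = -0.22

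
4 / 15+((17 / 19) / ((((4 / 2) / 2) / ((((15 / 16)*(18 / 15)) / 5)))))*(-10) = -1.75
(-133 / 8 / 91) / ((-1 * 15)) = 19 / 1560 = 0.01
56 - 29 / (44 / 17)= 1971 / 44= 44.80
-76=-76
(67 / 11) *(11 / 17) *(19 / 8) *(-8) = -1273 / 17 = -74.88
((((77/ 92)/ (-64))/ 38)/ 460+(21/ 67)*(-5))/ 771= -10806840359/ 5316654151680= -0.00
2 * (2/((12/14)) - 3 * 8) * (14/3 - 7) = 910/9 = 101.11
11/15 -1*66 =-979/15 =-65.27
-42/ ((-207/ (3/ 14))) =1/ 23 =0.04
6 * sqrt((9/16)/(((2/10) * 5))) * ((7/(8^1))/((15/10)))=21/8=2.62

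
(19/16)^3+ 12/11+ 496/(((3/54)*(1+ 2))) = 134211257/45056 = 2978.77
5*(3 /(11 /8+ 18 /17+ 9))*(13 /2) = 2652 /311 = 8.53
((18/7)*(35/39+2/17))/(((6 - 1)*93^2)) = 1346/22300005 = 0.00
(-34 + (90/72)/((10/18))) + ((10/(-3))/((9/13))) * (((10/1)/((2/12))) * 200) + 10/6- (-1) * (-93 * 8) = -2107867/36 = -58551.86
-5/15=-1/3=-0.33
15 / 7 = 2.14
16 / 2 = 8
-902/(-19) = 902/19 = 47.47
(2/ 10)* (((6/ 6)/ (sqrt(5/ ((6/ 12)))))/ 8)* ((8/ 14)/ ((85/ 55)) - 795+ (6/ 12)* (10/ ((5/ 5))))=-46983* sqrt(10)/ 23800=-6.24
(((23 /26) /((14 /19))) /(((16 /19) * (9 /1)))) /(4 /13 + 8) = 8303 /435456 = 0.02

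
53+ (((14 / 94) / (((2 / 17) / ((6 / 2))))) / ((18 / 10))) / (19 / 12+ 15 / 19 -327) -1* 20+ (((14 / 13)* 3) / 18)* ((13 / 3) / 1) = 211464566 / 6261669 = 33.77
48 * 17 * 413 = 337008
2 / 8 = 1 / 4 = 0.25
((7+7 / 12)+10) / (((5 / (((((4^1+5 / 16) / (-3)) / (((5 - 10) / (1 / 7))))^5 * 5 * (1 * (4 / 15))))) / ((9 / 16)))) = 1358068373 / 4405854208000000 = 0.00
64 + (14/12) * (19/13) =5125/78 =65.71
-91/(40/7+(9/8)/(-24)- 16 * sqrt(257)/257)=-19.49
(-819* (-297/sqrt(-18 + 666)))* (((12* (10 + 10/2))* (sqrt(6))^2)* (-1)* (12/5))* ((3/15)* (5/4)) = -4378374* sqrt(2) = -6191955.89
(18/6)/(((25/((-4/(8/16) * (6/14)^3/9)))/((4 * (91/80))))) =-234/6125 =-0.04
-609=-609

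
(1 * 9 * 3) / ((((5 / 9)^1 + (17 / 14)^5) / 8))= 1045529856 / 15467833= 67.59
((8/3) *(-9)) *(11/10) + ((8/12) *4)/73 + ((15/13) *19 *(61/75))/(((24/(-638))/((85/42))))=-2357166517/2391480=-985.65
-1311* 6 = -7866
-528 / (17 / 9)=-4752 / 17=-279.53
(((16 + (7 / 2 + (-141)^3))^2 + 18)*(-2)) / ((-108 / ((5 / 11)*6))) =17462085888045 / 44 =396865588364.66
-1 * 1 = -1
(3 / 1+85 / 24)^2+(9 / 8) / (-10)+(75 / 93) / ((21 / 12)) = 26961857 / 624960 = 43.14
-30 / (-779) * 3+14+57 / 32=396275 / 24928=15.90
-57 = -57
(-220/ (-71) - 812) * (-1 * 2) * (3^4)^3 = 61043439024/ 71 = 859766746.82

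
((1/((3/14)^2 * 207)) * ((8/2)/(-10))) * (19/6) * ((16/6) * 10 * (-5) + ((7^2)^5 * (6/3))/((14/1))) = -450829007804/83835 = -5377575.09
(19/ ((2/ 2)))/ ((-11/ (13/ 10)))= -247/ 110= -2.25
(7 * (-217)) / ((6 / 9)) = -4557 / 2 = -2278.50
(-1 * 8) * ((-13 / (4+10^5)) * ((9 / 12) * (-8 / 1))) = -156 / 25001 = -0.01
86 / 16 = 5.38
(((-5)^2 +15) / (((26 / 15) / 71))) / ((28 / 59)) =314175 / 91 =3452.47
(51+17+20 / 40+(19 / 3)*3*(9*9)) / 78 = 3215 / 156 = 20.61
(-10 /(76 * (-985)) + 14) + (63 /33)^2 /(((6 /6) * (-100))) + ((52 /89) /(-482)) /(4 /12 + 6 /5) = 311971994378949 /22342927828100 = 13.96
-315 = -315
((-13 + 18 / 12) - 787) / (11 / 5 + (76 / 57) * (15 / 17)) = -135745 / 574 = -236.49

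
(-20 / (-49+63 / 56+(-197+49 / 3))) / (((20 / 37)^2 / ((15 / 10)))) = 12321 / 27425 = 0.45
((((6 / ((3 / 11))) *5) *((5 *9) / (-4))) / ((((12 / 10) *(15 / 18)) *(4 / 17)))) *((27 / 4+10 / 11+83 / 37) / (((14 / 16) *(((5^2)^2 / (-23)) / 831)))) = 6734637567 / 3700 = 1820172.32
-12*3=-36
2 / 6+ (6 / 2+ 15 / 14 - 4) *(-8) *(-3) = 43 / 21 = 2.05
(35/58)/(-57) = -35/3306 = -0.01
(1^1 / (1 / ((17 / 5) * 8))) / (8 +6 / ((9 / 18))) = 34 / 25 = 1.36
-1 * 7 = -7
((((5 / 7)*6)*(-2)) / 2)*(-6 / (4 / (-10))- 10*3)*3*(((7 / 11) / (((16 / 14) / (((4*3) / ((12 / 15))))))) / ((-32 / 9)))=-637875 / 1408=-453.04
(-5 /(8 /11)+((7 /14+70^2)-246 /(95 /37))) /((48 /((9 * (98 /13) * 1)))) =536011833 /79040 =6781.53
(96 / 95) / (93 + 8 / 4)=96 / 9025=0.01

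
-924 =-924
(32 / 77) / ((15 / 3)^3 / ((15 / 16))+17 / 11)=96 / 31157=0.00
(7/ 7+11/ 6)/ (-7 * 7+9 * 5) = -17/ 24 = -0.71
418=418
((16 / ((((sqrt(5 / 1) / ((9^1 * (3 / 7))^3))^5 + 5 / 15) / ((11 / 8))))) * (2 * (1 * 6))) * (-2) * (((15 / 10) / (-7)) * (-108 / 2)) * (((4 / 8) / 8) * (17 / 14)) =-132202464165824580114976997621633989019607828003 / 95037825519170410408964525828040511804889528 + 325176289682993231313049805789687778525 * sqrt(5) / 1939547459574906334876827057715112485814072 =-1391.05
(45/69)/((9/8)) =40/69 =0.58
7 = 7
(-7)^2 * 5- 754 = -509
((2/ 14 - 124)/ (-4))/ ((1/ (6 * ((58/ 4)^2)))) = 2187441/ 56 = 39061.45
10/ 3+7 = 31/ 3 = 10.33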